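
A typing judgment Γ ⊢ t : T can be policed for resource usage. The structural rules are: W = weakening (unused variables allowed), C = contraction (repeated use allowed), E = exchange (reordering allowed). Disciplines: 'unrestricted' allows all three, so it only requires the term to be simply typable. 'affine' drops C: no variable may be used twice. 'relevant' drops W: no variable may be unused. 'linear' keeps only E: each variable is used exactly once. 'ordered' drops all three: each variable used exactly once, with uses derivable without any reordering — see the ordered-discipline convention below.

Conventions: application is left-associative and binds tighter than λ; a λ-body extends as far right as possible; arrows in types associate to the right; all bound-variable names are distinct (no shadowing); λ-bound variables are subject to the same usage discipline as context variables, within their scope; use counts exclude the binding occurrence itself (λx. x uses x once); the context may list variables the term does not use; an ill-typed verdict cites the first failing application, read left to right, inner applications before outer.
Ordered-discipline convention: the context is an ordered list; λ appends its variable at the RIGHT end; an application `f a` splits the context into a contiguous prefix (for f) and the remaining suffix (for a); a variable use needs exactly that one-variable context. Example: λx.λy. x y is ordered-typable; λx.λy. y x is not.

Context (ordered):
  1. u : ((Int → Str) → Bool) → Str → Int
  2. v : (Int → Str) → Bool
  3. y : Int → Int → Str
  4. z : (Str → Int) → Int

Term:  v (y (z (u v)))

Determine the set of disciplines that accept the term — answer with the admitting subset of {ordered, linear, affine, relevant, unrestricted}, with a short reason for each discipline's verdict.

admitting disciplines: relevant, unrestricted
use counts: u ×1, v ×2, y ×1, z ×1
uses in reading order: v, y, z, u, v
typing: well-typed — term : Bool
ordered: ✗, repeated use of v ×2
linear: ✗, repeated use of v ×2
affine: ✗, repeated use of v ×2
relevant: ✓, at least one use each (u, v, y, z)
unrestricted: ✓, simply typable at Bool; W, C, E all held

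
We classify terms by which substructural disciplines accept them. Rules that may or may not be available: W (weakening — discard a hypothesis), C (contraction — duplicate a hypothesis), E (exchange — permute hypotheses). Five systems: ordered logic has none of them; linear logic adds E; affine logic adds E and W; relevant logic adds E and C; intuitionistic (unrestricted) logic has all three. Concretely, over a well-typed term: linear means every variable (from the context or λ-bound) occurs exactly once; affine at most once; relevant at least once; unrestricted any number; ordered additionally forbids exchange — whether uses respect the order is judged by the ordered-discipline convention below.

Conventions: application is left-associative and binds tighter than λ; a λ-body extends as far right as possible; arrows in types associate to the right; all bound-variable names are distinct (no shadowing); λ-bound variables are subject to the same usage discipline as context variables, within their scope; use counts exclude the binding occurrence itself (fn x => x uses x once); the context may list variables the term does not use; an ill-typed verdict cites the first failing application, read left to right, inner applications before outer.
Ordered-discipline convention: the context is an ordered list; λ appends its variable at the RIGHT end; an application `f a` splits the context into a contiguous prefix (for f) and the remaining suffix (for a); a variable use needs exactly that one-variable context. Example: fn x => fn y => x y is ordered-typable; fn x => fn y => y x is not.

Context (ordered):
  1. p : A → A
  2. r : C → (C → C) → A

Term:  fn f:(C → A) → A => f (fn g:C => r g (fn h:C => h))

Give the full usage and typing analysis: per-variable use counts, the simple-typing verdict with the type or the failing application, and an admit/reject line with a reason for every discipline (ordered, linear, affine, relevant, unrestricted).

use counts: p: 0×, r: 1×, f (bound): 1×, g (bound): 1×, h (bound): 1×
uses in reading order: f, r, g, h
typing: well-typed at ((C → A) → A) → A
ordered: ✗ — needs weakening: p unused
linear: ✗ — needs weakening: p unused
affine: ✓ — none of p, r, f, g, h used more than once
relevant: ✗ — needs weakening: p unused
unrestricted: ✓ — type-checks (((C → A) → A) → A) and nothing is barred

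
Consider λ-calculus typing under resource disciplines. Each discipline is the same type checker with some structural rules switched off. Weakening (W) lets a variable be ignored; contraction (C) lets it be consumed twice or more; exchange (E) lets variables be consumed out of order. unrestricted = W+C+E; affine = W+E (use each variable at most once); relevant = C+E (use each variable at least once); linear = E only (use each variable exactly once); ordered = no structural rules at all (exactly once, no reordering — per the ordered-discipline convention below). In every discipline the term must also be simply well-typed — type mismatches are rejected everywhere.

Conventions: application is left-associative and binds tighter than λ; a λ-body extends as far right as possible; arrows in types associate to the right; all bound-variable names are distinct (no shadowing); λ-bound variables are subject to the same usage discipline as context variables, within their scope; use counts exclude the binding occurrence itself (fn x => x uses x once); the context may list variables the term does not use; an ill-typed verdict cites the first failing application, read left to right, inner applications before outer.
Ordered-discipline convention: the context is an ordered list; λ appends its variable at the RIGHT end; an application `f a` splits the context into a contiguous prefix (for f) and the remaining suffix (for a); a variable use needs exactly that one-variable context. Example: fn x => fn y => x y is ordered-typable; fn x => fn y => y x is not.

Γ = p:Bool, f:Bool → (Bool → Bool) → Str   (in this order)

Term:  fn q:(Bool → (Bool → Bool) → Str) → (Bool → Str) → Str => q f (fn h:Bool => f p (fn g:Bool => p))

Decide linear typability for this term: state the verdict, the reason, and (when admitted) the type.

no — uses contraction: p ×2, f ×2; h, g never used (weakening)
usage: p: 2×, f: 2×, q [bound]: 1×, h [bound]: 0×, g [bound]: 0×
order of uses: q, f, f, p, p
typing: well-typed at ((Bool → (Bool → Bool) → Str) → (Bool → Str) → Str) → Str
summary: ordered ✗ · linear ✗ · affine ✗ · relevant ✗ · unrestricted ✓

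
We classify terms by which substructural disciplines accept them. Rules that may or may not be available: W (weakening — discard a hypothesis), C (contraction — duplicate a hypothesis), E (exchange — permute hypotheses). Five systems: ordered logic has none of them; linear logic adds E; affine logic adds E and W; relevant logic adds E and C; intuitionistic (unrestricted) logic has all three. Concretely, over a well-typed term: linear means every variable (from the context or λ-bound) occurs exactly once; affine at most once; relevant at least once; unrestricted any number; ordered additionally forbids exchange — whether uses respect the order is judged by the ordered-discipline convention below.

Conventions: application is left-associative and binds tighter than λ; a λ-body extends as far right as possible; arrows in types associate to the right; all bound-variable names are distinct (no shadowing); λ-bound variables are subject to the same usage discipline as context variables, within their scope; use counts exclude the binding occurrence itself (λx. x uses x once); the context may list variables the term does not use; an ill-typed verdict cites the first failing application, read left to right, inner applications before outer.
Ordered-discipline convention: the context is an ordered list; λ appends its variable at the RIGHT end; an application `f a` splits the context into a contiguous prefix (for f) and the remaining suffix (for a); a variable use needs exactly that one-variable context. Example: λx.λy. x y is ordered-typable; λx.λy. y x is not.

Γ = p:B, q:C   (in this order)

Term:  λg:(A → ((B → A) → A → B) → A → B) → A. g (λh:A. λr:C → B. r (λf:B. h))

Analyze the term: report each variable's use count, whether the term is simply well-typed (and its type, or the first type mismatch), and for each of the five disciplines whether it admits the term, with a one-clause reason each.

variable uses: p ×0, q ×0, g (λ-bound) ×1, h (λ-bound) ×1, r (λ-bound) ×1, f (λ-bound) ×0
uses in reading order: g, r, h
typing: ill-typed: argument of type B → A where C is required
ordered: ✗ — the type mismatch rejects it
linear: ✗ — not simply typable
affine: ✗ — fails simple typing
relevant: ✗ — a type mismatch blocks all five
unrestricted: ✗ — the type mismatch rejects it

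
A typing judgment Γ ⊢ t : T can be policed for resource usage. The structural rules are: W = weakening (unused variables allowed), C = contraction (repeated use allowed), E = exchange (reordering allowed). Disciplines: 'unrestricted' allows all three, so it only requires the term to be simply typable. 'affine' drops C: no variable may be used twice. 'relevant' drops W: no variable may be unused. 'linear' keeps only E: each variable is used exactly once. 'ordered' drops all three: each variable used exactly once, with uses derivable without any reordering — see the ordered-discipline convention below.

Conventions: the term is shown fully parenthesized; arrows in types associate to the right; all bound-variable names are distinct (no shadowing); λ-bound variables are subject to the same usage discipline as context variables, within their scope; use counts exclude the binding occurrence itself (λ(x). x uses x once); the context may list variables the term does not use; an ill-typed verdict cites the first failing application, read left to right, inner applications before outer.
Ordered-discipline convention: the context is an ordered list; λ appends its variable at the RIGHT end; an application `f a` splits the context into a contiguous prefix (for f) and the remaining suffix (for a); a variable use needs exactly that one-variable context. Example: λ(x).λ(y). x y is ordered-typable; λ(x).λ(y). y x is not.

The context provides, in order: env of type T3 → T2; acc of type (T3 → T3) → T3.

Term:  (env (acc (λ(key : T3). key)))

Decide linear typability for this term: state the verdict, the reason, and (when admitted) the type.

yes — each of env, acc, key used exactly once; term : T2
counts: env: 1×, acc: 1×, key (λ-bound): 1×
use order (left to right): env, acc, key
typing: ✓ — T2
all disciplines: ordered ✓ | linear ✓ | affine ✓ | relevant ✓ | unrestricted ✓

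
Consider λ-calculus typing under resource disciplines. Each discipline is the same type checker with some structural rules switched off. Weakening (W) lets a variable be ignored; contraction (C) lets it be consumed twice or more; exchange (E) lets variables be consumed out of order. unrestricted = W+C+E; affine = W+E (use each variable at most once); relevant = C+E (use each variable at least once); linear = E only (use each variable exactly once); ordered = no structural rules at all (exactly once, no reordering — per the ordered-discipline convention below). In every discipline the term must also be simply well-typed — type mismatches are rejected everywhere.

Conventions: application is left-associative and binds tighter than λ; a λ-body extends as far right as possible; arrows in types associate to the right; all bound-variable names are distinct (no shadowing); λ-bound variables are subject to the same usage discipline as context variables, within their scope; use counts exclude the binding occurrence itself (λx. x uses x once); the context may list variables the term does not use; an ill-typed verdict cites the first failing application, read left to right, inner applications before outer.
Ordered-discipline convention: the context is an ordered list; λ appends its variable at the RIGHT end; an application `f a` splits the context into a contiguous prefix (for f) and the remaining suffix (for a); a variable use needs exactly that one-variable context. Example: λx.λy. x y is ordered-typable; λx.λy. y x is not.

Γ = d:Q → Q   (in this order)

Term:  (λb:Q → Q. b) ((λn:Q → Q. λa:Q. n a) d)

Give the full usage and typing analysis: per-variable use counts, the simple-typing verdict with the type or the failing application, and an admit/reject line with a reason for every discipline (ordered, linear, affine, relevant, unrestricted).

usage: d=1; b (bound)=1; n (bound)=1; a (bound)=1
order of uses: b, n, a, d
typing: well-typed — term : Q → Q
ordered: ✓, d, b, n, a once each; derivable with no W/C/E
linear: ✓, single use per variable (d, b, n, a)
affine: ✓, none of d, b, n, a used more than once
relevant: ✓, none of d, b, n, a goes unused
unrestricted: ✓, well-typed at Q → Q; no restrictions here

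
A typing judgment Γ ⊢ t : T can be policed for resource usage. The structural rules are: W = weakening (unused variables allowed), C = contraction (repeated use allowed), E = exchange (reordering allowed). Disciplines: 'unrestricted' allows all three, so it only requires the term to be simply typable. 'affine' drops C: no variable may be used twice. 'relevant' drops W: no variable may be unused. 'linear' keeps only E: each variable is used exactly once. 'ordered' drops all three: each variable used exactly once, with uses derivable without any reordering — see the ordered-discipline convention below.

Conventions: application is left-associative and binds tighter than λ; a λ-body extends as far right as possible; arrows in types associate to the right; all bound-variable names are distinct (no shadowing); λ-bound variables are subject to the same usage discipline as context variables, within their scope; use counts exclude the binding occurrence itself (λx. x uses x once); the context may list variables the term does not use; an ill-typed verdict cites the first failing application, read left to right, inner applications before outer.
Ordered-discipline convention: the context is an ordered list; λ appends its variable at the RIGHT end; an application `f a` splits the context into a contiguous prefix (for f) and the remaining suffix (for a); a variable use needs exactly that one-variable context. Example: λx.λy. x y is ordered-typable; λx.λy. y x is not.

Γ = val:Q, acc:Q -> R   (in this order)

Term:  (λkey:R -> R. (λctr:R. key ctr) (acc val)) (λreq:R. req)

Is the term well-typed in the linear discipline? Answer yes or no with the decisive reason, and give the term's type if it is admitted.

yes — single use per variable (val, acc, key, ctr, req); term : R
variable uses: val: 1; acc: 1; key [bound]: 1; ctr [bound]: 1; req [bound]: 1
use order (left to right): key, ctr, acc, val, req
typing: the term checks, with type R
across the five disciplines: ordered ✗ · linear ✓ · affine ✓ · relevant ✓ · unrestricted ✓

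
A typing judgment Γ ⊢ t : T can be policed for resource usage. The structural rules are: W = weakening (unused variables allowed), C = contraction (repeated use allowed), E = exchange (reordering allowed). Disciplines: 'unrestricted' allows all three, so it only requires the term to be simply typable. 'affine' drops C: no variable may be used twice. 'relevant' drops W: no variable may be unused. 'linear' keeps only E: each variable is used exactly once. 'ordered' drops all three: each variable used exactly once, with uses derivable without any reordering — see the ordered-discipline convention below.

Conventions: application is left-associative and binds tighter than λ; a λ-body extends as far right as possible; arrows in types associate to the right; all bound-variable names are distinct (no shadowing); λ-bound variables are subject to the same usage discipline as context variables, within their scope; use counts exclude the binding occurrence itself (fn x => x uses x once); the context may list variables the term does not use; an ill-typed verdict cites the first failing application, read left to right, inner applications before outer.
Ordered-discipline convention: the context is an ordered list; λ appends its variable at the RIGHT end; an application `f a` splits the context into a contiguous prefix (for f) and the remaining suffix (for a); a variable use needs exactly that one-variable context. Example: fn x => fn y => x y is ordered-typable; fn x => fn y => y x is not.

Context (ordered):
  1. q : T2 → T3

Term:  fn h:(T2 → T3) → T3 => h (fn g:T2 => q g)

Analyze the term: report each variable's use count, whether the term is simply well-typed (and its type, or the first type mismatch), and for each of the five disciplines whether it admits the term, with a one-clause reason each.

variable uses: q ×1; h (λ-bound) ×1; g (λ-bound) ×1
left-to-right use order: h, q, g
typing: ✓ — ((T2 → T3) → T3) → T3
ordered: ✗ — no ordered split (uses run h, q, g)
linear: ✓ — single use per variable (q, h, g)
affine: ✓ — at most one use each (q, h, g)
relevant: ✓ — at least one use each (q, h, g)
unrestricted: ✓ — well-typed at ((T2 → T3) → T3) → T3; no restrictions here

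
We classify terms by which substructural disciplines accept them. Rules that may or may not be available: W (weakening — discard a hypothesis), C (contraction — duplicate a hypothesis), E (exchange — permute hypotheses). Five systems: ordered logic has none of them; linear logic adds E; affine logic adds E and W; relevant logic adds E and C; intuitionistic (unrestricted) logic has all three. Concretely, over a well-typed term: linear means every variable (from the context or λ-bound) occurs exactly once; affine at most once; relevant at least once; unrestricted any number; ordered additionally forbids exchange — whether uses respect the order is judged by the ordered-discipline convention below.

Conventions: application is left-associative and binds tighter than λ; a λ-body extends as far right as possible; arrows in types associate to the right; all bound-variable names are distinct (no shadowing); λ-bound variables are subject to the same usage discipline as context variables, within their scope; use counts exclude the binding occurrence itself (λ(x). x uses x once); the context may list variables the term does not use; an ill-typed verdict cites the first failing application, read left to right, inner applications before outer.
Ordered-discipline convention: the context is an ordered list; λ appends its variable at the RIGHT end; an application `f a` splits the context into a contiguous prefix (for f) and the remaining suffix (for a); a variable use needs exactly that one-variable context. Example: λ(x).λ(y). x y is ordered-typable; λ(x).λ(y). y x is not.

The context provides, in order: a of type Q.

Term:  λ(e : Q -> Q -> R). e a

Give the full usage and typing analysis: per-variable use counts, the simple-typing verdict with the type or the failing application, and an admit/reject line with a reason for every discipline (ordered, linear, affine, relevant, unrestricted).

usage: a=1, e (bound)=1
order of uses: e, a
typing: the term checks, with type (Q -> Q -> R) -> Q -> R
ordered: ✗ — use order e, a needs exchange
linear: ✓ — each of a, e used exactly once
affine: ✓ — at most one use each (a, e)
relevant: ✓ — every one of a, e appears
unrestricted: ✓ — typability at (Q -> Q -> R) -> Q -> R is all that's needed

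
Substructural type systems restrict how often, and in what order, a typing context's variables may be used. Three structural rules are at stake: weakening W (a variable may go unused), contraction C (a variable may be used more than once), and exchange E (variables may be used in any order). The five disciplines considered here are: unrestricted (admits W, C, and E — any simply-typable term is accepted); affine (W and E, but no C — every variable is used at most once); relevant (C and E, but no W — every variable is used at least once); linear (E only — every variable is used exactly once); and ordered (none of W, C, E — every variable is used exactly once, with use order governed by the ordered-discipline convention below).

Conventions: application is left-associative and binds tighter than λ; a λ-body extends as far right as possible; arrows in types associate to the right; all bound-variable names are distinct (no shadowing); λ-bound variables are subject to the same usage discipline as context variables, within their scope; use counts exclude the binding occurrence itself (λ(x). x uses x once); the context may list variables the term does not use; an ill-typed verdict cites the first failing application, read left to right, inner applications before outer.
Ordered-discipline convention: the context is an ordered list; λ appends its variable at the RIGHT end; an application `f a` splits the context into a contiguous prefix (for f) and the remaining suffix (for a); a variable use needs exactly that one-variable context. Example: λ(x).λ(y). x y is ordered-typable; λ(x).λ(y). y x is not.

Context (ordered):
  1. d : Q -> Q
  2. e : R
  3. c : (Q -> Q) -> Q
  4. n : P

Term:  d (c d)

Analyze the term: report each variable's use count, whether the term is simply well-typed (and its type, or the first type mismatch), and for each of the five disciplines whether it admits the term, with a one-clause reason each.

usage: d: 2×; e: 0×; c: 1×; n: 0×
uses in reading order: d, c, d
typing: well-typed — term : Q
ordered: ✗ — d ×2 used more than once (contraction); e, n never used (weakening)
linear: ✗ — d ×2 used more than once (contraction); e, n never used (weakening)
affine: ✗ — d ×2 used more than once (contraction)
relevant: ✗ — e, n never used (weakening)
unrestricted: ✓ — typability at Q is all that's needed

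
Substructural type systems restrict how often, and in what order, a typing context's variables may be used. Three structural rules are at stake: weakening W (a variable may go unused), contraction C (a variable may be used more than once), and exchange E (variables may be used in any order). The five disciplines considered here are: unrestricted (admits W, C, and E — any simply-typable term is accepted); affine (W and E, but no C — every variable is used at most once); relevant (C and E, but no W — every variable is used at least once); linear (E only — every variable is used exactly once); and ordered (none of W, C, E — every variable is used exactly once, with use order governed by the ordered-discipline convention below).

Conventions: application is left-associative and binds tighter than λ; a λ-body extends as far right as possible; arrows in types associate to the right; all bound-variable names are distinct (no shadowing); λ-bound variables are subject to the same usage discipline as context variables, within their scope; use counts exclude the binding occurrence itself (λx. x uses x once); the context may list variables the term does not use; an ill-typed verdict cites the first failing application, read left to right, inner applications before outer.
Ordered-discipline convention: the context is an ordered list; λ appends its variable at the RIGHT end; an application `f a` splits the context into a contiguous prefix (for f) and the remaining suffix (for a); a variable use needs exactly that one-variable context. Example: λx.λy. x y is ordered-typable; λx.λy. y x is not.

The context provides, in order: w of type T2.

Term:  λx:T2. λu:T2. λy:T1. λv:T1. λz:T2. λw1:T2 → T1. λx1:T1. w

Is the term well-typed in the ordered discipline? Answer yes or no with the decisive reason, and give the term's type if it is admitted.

no — x, u, y, v, z, w1, x1 never used (weakening)
counts: w ×1; x [bound] ×0; u [bound] ×0; y [bound] ×0; v [bound] ×0; z [bound] ×0; w1 [bound] ×0; x1 [bound] ×0
uses in reading order: w
typing: well-typed at T2 → T2 → T1 → T1 → T2 → (T2 → T1) → T1 → T2
all disciplines: ordered ✗ · linear ✗ · affine ✓ · relevant ✗ · unrestricted ✓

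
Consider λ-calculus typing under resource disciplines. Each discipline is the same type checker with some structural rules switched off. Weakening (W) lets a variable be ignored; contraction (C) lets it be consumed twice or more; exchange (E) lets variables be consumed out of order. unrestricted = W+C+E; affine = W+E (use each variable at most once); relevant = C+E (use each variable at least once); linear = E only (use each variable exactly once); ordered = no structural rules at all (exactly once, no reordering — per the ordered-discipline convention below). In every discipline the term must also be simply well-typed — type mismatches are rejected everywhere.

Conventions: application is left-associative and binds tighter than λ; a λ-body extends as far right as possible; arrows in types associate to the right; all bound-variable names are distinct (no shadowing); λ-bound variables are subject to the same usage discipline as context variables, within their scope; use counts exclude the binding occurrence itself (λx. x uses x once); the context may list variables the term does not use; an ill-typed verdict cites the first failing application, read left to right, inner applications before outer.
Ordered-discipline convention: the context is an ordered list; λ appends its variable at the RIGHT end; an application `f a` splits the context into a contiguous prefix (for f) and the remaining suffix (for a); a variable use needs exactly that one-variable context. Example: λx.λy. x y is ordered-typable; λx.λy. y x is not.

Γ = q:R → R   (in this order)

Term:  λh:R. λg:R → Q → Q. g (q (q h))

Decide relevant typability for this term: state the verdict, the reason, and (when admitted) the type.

yes — every one of q, h, g appears; term : R → (R → Q → Q) → Q → Q
use counts: q: 2×; h [bound]: 1×; g [bound]: 1×
order of uses: g, q, q, h
typing: well-typed at R → (R → Q → Q) → Q → Q
summary: ordered ✗ · linear ✗ · affine ✗ · relevant ✓ · unrestricted ✓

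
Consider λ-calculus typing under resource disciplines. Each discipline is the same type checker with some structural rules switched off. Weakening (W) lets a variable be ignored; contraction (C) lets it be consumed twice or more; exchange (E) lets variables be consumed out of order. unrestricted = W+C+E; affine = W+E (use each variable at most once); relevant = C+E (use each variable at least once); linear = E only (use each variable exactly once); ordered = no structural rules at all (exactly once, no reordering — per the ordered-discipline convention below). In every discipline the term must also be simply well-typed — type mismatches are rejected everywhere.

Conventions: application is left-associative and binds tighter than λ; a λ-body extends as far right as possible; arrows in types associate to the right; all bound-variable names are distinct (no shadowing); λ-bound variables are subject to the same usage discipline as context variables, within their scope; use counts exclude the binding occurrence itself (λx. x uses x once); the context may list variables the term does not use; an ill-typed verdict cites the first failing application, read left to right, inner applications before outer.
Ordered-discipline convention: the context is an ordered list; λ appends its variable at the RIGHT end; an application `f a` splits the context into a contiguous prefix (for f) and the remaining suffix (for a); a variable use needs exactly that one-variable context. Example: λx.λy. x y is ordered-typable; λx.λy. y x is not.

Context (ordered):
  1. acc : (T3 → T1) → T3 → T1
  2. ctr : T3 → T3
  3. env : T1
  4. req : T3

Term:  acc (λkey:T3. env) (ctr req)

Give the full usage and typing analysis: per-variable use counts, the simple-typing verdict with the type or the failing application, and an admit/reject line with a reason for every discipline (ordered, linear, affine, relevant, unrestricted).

usage: acc=1; ctr=1; env=1; req=1; key [bound]=0
order of uses: acc, env, ctr, req
typing: well-typed — term : T1
ordered: ✗ — unused: key — weakening required
linear: ✗ — unused: key — weakening required
affine: ✓ — at most one use each (acc, ctr, env, req, key)
relevant: ✗ — unused: key — weakening required
unrestricted: ✓ — simply typable at T1; W, C, E all held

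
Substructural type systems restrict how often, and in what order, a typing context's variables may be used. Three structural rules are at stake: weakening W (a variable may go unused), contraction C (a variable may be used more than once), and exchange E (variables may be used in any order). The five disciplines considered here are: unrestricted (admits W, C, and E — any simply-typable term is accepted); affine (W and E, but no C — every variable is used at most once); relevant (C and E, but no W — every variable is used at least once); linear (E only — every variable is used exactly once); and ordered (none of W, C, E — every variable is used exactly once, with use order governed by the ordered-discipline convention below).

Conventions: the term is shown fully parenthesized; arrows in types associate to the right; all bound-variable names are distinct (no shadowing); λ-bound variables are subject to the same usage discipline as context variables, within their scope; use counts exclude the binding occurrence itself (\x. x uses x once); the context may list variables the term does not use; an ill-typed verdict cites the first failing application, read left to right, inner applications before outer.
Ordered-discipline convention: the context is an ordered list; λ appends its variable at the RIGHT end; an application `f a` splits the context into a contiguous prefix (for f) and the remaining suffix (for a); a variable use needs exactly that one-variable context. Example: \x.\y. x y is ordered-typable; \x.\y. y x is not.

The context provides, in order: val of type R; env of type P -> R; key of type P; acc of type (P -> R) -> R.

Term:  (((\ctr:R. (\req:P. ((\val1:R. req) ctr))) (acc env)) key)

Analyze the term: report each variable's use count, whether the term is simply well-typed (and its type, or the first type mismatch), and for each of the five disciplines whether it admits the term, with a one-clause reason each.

counts: val: 0, env: 1, key: 1, acc: 1, ctr (bound): 1, req (bound): 1, val1 (bound): 0
left-to-right use order: req, ctr, acc, env, key
typing: ✓ — P
ordered: ✗, needs weakening: val, val1 unused
linear: ✗, needs weakening: val, val1 unused
affine: ✓, val, env, key, acc, ctr, req, val1: no repeats, contraction unneeded
relevant: ✗, needs weakening: val, val1 unused
unrestricted: ✓, simply typable at P; W, C, E all held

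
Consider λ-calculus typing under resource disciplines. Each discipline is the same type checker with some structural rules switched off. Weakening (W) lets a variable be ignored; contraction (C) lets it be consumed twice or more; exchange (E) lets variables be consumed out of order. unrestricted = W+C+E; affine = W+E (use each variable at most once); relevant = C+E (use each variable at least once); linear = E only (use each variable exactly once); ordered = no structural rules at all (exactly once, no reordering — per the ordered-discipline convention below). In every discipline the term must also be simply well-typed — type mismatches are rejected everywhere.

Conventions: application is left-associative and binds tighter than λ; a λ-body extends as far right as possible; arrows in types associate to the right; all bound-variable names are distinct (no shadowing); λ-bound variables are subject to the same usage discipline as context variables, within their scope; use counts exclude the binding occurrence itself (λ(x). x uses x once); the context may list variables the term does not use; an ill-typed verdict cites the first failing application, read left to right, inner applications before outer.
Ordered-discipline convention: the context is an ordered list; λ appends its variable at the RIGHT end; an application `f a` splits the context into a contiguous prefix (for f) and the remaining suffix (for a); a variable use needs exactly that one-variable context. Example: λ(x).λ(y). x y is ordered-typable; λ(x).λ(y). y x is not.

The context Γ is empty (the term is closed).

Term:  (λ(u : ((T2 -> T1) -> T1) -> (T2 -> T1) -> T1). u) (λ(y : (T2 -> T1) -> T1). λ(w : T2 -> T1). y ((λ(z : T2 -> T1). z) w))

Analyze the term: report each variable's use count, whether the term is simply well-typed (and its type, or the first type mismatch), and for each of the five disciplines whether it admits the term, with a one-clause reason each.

usage: u (bound)=1, y (bound)=1, w (bound)=1, z (bound)=1
use order (left to right): u, y, z, w
typing: well-typed at ((T2 -> T1) -> T1) -> (T2 -> T1) -> T1
ordered: ✓ — u, y, w, z once each; derivable with no W/C/E
linear: ✓ — each of u, y, w, z used exactly once
affine: ✓ — no duplicate uses among u, y, w, z
relevant: ✓ — u, y, w, z: all used, weakening unneeded
unrestricted: ✓ — well-typed at ((T2 -> T1) -> T1) -> (T2 -> T1) -> T1; no restrictions here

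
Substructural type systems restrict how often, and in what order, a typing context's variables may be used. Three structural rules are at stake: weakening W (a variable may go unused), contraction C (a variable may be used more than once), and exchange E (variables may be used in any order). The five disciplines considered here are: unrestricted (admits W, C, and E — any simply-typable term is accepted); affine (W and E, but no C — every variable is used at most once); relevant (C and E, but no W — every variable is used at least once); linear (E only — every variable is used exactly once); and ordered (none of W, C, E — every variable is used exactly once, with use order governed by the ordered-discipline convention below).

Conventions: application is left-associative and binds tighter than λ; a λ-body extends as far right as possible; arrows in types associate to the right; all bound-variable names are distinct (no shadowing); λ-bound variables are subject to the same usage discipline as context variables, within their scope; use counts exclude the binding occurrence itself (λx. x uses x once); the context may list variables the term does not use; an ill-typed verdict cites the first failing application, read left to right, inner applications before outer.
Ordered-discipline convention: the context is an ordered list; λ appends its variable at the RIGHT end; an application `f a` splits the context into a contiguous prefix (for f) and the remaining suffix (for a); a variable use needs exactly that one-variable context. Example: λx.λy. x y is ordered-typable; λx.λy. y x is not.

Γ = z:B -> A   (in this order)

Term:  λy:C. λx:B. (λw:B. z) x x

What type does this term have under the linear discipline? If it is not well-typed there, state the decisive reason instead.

not well-typed under linear — repeated use of x ×2; y, w never used (weakening)
variable uses: z ×1; y (λ-bound) ×0; x (λ-bound) ×2; w (λ-bound) ×0
use order (left to right): z, x, x
typing: the term checks, with type C -> B -> A
per-discipline verdicts: ordered ✗ · linear ✗ · affine ✗ · relevant ✗ · unrestricted ✓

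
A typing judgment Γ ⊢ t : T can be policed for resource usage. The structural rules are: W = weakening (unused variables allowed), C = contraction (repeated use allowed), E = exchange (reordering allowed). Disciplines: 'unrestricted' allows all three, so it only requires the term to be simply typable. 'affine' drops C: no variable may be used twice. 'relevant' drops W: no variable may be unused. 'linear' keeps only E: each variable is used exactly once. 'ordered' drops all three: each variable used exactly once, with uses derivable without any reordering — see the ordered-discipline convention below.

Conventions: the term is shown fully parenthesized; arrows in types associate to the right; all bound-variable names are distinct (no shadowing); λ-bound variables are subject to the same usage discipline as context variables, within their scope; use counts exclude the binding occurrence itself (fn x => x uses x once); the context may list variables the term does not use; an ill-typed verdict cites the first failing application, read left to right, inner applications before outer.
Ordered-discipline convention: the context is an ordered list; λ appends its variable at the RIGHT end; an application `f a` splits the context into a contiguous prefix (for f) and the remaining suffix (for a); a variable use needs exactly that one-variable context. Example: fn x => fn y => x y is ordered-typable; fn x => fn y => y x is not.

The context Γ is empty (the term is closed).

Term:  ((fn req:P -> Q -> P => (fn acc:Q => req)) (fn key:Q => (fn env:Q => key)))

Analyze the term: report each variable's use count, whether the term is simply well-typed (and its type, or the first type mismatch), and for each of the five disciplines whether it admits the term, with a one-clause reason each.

usage: req (λ-bound) ×1; acc (λ-bound) ×0; key (λ-bound) ×1; env (λ-bound) ×0
uses in reading order: req, key
typing: ill-typed: an argument Q -> Q -> Q mismatches the expected P -> Q -> P
ordered: ✗, not simply typable
linear: ✗, fails simple typing
affine: ✗, a type mismatch blocks all five
relevant: ✗, the type mismatch rejects it
unrestricted: ✗, not simply typable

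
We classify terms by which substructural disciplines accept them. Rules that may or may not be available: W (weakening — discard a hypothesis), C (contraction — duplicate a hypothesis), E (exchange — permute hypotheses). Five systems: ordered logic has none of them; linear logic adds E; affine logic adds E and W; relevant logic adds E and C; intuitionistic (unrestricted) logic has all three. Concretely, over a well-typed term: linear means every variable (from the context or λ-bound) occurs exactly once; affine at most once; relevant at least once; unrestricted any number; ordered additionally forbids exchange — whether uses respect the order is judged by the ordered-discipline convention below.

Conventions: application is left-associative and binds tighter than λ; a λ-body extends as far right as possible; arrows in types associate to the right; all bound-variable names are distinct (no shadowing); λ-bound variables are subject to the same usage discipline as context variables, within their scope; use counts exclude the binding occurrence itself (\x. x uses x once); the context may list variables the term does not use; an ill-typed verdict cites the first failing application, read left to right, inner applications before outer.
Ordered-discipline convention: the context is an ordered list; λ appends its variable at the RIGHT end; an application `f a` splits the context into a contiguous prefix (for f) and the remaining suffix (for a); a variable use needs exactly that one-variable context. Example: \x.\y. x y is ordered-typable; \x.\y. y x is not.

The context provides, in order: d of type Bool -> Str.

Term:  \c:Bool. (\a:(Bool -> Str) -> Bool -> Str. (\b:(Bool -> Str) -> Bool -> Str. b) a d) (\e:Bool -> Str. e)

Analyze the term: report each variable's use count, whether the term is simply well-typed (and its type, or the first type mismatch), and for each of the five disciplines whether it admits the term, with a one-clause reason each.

variable uses: d=1; c (bound)=0; a (bound)=1; b (bound)=1; e (bound)=1
use order (left to right): b, a, d, e
typing: the term checks, with type Bool -> Bool -> Str
ordered ✗ (c left unused)
linear ✗ (c left unused)
affine ✓ (at most one use each (d, c, a, b, e))
relevant ✗ (c left unused)
unrestricted ✓ (typability at Bool -> Bool -> Str is all that's needed)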